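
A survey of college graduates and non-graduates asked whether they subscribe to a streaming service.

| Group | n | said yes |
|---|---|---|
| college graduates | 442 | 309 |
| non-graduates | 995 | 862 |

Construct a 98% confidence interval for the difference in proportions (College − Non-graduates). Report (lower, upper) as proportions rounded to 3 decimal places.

(-0.224, -0.111)

First, p̂₁ = 309/442 = 0.6991; p̂₂ = 862/995 = 0.8663.
The two standard errors are √(0.6991×0.3009/442) = 0.02182 and √(0.8663×0.1337/995) = 0.01079.
Because the samples are independent, SE_diff = √(0.02182² + 0.01079²) = 0.02434.
Using z* = 2.326 for 98%, ME = 2.326 × 0.02434 = 0.05661.
p̂₁ − p̂₂ = -0.1672; interval -0.1672 ± 0.05661 gives (-0.224, -0.111).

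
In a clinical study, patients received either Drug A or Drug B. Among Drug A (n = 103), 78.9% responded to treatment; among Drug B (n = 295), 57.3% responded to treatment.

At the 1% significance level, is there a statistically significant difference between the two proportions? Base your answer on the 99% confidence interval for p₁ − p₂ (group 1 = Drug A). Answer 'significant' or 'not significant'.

significant

The two standard errors are √(0.7890×0.2110/103) = 0.04020 and √(0.5730×0.4270/295) = 0.02880.
Because the samples are independent, SE_diff = √(0.04020² + 0.02880²) = 0.04945.
Using z* = 2.576 for 99%, ME = 2.576 × 0.04945 = 0.12738.
p̂₁ − p̂₂ = 0.2160; interval 0.2160 ± 0.12738 gives (0.08862, 0.34338).
The interval (0.08862, 0.34338) does not contain 0, so the difference is significant.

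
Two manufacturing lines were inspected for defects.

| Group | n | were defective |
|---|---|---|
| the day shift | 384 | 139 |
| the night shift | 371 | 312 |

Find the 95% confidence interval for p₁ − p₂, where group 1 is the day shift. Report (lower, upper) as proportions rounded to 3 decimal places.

p̂₁ = 139/384 = 0.3620 and p̂₂ = 312/371 = 0.8410.
SE₁ = √(p̂₁(1−p̂₁)/n₁) = √(0.3620·0.6380/384) = 0.02452; SE₂ = √(0.8410·0.1590/371) = 0.01898.
Independent samples: SE of the difference = √(SE₁² + SE₂²) = √(0.0006012304 + 0.0003602404) = 0.03101.
z* for 95% confidence is 1.960, so the margin of error is 1.960 × 0.03101 = 0.06078.
Point estimate p̂₁ − p̂₂ = 0.3620 − 0.8410 = -0.4790.
-0.4790 ± 0.06078 → (-0.540, -0.418).

(-0.540, -0.418)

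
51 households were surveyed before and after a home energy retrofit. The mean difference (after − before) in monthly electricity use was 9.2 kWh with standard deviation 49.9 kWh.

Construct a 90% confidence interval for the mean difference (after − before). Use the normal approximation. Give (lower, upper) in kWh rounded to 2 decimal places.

(-2.29, 20.69)

This is a matched-pairs design, so SE = s_d/√n = 49.9/√51 = 6.9874.
Margin = 1.645 × 6.9874 = 11.4943; the interval is 9.2 ± 11.4943 = (-2.29, 20.69).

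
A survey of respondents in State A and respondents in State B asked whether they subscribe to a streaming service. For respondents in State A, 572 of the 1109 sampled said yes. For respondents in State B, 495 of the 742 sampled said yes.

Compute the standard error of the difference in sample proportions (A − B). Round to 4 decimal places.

0.0229

p̂₁ = 572/1109 = 0.5158 and p̂₂ = 495/742 = 0.6671.
SE₁ = √(p̂₁(1−p̂₁)/n₁) = √(0.5158·0.4842/1109) = 0.01501; SE₂ = √(0.6671·0.3329/742) = 0.01730.
Independent samples: SE of the difference = √(SE₁² + SE₂²) = √(0.0002253001 + 0.00029929) = 0.02290.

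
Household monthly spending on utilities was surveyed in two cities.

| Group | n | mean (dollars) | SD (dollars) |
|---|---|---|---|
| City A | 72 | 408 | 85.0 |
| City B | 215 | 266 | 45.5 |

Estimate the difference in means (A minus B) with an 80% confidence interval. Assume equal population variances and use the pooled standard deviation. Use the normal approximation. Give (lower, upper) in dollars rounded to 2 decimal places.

(131.89, 152.11)

s_p = √[((n₁−1)s₁² + (n₂−1)s₂²)/(n₁+n₂−2)] = √[(71·85.0² + 214·45.5²)/285] = 57.9173.
SE = 57.9173·√(1/72 + 1/215) = 7.8861.
With z* = 1.282, margin = 1.282 × 7.8861 = 10.1100.
x̄₁ − x̄₂ = 408 − 266 = 142.0000; interval 142.0000 ± 10.1100 = (131.89, 152.11).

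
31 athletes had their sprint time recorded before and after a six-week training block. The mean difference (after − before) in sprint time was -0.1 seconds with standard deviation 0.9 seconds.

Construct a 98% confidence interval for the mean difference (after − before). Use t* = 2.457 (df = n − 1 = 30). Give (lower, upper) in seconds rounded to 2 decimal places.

Paired design: SE = s_d/√n = 0.9/√31 = 0.1616.
t* = 2.457; margin of error = 2.457 × 0.1616 = 0.3971.
-0.1 ± 0.3971 → (-0.50, 0.30).

(-0.50, 0.30)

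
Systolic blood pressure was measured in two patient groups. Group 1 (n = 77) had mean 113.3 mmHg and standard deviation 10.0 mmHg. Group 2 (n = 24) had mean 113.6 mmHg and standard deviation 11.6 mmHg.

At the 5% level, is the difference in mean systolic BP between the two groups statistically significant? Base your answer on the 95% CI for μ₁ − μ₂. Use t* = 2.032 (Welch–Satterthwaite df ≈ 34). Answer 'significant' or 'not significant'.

SE₁ = s₁/√n₁ = 10.0/√77 = 1.1396; SE₂ = 11.6/√24 = 2.3678.
Independent samples, unequal variances: SE_diff = √(SE₁² + SE₂²) = √(1.29868816 + 5.60647684) = 2.6278.
t* = 2.032, so margin of error = 2.032 × 2.6278 = 5.3397.
Difference in means = 113.3 − 113.6 = -0.3000.
-0.3000 ± 5.3397 → (-5.6397, 5.0397).
The interval (-5.6397, 5.0397) contains 0, so the difference is not significant.

not significant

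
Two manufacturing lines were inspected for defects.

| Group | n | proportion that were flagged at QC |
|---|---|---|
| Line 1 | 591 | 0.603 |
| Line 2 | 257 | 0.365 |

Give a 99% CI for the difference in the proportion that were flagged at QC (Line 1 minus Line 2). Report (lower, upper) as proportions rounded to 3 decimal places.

Each SE is √(p̂(1−p̂)/n): √(0.6030·0.3970/591) = 0.02013 and √(0.3650·0.6350/257) = 0.03003.
SE(p̂₁ − p̂₂) = √(SE₁² + SE₂²) = √(0.0004052169 + 0.0009018009) = 0.03615, since the two samples are independent.
At 99% confidence z* = 2.576; margin = 2.576 × 0.03615 = 0.09312.
The difference is 0.6030 − 0.3650 = 0.2380, so the interval is 0.2380 ± 0.09312 = (0.145, 0.331).

(0.145, 0.331)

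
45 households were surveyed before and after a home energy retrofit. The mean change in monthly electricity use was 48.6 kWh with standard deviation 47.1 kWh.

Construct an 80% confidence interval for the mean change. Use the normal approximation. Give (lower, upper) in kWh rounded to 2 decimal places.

This is a matched-pairs design, so SE = s_d/√n = 47.1/√45 = 7.0213.
Margin = 1.282 × 7.0213 = 9.0013; the interval is 48.6 ± 9.0013 = (39.60, 57.60).

(39.60, 57.60)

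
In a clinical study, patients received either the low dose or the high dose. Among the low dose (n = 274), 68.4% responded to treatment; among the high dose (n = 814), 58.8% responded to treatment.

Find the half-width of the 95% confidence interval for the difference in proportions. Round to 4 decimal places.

0.0646

SE₁ = √(p̂₁(1−p̂₁)/n₁) = √(0.6840·0.3160/274) = 0.02809; SE₂ = √(0.5880·0.4120/814) = 0.01725.
Independent samples: SE of the difference = √(SE₁² + SE₂²) = √(0.0007890481 + 0.0002975625) = 0.03296.
z* for 95% confidence is 1.960, so the margin of error is 1.960 × 0.03296 = 0.06460.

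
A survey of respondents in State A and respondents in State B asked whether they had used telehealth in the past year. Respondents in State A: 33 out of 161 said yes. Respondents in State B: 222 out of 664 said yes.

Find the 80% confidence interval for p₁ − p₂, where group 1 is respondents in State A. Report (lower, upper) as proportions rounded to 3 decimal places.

First, p̂₁ = 33/161 = 0.2050; p̂₂ = 222/664 = 0.3343.
The two standard errors are √(0.2050×0.7950/161) = 0.03182 and √(0.3343×0.6657/664) = 0.01831.
Because the samples are independent, SE_diff = √(0.03182² + 0.01831²) = 0.03671.
Using z* = 1.282 for 80%, ME = 1.282 × 0.03671 = 0.04706.
p̂₁ − p̂₂ = -0.1293; interval -0.1293 ± 0.04706 gives (-0.176, -0.082).

(-0.176, -0.082)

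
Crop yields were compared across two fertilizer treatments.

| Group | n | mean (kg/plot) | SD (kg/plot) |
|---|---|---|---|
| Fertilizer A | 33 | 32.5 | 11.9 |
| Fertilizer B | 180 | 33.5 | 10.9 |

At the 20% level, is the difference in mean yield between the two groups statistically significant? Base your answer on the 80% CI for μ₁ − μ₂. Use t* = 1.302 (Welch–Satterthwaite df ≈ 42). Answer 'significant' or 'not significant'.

SE₁ = s₁/√n₁ = 11.9/√33 = 2.0715; SE₂ = 10.9/√180 = 0.8124.
Independent samples, unequal variances: SE_diff = √(SE₁² + SE₂²) = √(4.29111225 + 0.65999376) = 2.2251.
t* = 1.302, so margin of error = 1.302 × 2.2251 = 2.8971.
Difference in means = 32.5 − 33.5 = -1.0000.
-1.0000 ± 2.8971 → (-3.8971, 1.8971).
The interval (-3.8971, 1.8971) contains 0, so the difference is not significant.

not significant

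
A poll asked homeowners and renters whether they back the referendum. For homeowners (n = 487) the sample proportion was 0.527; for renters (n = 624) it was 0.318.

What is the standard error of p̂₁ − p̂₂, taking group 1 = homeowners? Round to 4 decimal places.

0.0293

SE₁ = √(p̂₁(1−p̂₁)/n₁) = √(0.5270·0.4730/487) = 0.02262; SE₂ = √(0.3180·0.6820/624) = 0.01864.
Independent samples: SE of the difference = √(SE₁² + SE₂²) = √(0.0005116644 + 0.0003474496) = 0.02931.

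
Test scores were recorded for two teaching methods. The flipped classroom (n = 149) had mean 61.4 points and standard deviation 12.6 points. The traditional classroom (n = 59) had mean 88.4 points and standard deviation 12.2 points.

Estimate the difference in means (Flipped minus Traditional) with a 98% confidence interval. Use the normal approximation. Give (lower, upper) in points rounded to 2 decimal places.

SE₁ = s₁/√n₁ = 12.6/√149 = 1.0322; SE₂ = 12.2/√59 = 1.5883.
Independent samples, unequal variances: SE_diff = √(SE₁² + SE₂²) = √(1.06543684 + 2.52269689) = 1.8942.
z* = 2.326, so margin of error = 2.326 × 1.8942 = 4.4059.
Difference in means = 61.4 − 88.4 = -27.0000.
-27.0000 ± 4.4059 → (-31.41, -22.59).

(-31.41, -22.59)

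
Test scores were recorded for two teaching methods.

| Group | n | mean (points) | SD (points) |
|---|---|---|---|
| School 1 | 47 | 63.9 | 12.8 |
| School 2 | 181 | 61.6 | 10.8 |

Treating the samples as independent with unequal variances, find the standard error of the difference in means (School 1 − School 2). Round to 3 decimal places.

Per-group SEs: s₁/√n₁ = 12.8/√47 = 1.8671, s₂/√n₂ = 10.8/√181 = 0.8028.
Unpooled SE of the difference: √(3.48606241 + 0.64448784) = 2.0324.

2.032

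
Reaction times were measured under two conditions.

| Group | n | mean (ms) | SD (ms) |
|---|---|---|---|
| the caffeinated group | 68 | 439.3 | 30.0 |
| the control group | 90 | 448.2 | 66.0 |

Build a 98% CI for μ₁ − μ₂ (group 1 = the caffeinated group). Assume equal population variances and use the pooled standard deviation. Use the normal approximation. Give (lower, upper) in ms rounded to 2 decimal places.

s_p = √[((n₁−1)s₁² + (n₂−1)s₂²)/(n₁+n₂−2)] = √[(67·30.0² + 89·66.0²)/156] = 53.5882.
SE = 53.5882·√(1/68 + 1/90) = 8.6104.
With z* = 2.326, margin = 2.326 × 8.6104 = 20.0278.
x̄₁ − x̄₂ = 439.3 − 448.2 = -8.9000; interval -8.9000 ± 20.0278 = (-28.93, 11.13).

(-28.93, 11.13)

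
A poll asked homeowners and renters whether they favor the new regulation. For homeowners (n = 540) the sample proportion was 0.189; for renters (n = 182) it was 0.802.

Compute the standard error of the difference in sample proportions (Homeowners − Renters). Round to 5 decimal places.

Each SE is √(p̂(1−p̂)/n): √(0.1890·0.8110/540) = 0.01685 and √(0.8020·0.1980/182) = 0.02954.
SE(p̂₁ − p̂₂) = √(SE₁² + SE₂²) = √(0.0002839225 + 0.0008726116) = 0.03401, since the two samples are independent.

0.03401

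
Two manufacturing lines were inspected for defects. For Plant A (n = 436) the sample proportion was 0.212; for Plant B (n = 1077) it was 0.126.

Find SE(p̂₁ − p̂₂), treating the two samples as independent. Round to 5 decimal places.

0.02203

SE₁ = √(p̂₁(1−p̂₁)/n₁) = √(0.2120·0.7880/436) = 0.01957; SE₂ = √(0.1260·0.8740/1077) = 0.01011.
Independent samples: SE of the difference = √(SE₁² + SE₂²) = √(0.0003829849 + 0.0001022121) = 0.02203.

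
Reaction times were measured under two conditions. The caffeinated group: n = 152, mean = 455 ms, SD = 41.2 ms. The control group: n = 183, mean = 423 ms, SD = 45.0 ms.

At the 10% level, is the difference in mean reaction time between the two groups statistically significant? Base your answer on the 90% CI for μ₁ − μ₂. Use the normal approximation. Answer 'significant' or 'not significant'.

significant

SE₁ = s₁/√n₁ = 41.2/√152 = 3.3418; SE₂ = 45.0/√183 = 3.3265.
Independent samples, unequal variances: SE_diff = √(SE₁² + SE₂²) = √(11.16762724 + 11.06560225) = 4.7152.
z* = 1.645, so margin of error = 1.645 × 4.7152 = 7.7565.
Difference in means = 455 − 423 = 32.0000.
32.0000 ± 7.7565 → (24.2435, 39.7565).
The interval (24.2435, 39.7565) does not contain 0, so the difference is significant.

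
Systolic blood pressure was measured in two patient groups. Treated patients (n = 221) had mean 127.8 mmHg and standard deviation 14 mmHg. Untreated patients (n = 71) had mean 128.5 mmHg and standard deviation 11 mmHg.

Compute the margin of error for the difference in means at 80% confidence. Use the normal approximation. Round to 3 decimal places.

Per-group SEs: s₁/√n₁ = 14/√221 = 0.9417, s₂/√n₂ = 11/√71 = 1.3055.
Unpooled SE of the difference: √(0.88679889 + 1.70433025) = 1.6097.
Margin of error = z* · SE = 1.282 × 1.6097 = 2.0636.

2.064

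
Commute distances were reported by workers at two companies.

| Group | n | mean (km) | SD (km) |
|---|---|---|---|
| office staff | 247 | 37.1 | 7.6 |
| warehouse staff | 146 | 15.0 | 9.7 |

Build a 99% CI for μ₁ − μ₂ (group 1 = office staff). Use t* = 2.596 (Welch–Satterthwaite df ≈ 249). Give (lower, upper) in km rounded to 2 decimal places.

(19.67, 24.53)

Per-group SEs: s₁/√n₁ = 7.6/√247 = 0.4836, s₂/√n₂ = 9.7/√146 = 0.8028.
Unpooled SE of the difference: √(0.23386896 + 0.64448784) = 0.9372.
Margin of error = t* · SE = 2.596 × 0.9372 = 2.4330.
x̄₁ − x̄₂ = 37.1 − 15.0 = 22.1000.
CI: 22.1000 ± 2.4330 = (19.67, 24.53).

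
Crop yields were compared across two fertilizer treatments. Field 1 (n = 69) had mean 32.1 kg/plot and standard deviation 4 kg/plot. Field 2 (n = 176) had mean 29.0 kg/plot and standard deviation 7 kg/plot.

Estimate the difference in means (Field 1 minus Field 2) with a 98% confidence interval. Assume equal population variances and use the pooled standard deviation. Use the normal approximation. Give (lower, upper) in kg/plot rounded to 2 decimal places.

s_p = √[((n₁−1)s₁² + (n₂−1)s₂²)/(n₁+n₂−2)] = √[(68·4² + 175·7²)/243] = 6.3060.
SE = 6.3060·√(1/69 + 1/176) = 0.8957.
With z* = 2.326, margin = 2.326 × 0.8957 = 2.0834.
x̄₁ − x̄₂ = 32.1 − 29.0 = 3.1000; interval 3.1000 ± 2.0834 = (1.02, 5.18).

(1.02, 5.18)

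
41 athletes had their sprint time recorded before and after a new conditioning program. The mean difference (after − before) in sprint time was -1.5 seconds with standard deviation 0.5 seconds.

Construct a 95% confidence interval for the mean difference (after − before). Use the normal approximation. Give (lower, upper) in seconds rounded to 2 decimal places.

Paired design: SE = s_d/√n = 0.5/√41 = 0.0781.
z* = 1.960; margin of error = 1.960 × 0.0781 = 0.1531.
-1.5 ± 0.1531 → (-1.65, -1.35).

(-1.65, -1.35)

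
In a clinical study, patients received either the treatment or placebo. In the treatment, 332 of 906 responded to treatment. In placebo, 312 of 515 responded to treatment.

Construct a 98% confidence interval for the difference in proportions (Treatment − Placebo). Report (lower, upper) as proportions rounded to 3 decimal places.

(-0.302, -0.177)

Sample proportions: 332/906 = 0.3664, 312/515 = 0.6058.
Each SE is √(p̂(1−p̂)/n): √(0.3664·0.6336/906) = 0.01601 and √(0.6058·0.3942/515) = 0.02153.
SE(p̂₁ − p̂₂) = √(SE₁² + SE₂²) = √(0.0002563201 + 0.0004635409) = 0.02683, since the two samples are independent.
At 98% confidence z* = 2.326; margin = 2.326 × 0.02683 = 0.06241.
The difference is 0.3664 − 0.6058 = -0.2394, so the interval is -0.2394 ± 0.06241 = (-0.302, -0.177).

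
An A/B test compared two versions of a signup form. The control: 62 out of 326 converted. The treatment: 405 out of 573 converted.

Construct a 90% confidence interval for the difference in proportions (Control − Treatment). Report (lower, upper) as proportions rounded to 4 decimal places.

(-0.5641, -0.4691)

Sample proportions: 62/326 = 0.1902, 405/573 = 0.7068.
Each SE is √(p̂(1−p̂)/n): √(0.1902·0.8098/326) = 0.02174 and √(0.7068·0.2932/573) = 0.01902.
SE(p̂₁ − p̂₂) = √(SE₁² + SE₂²) = √(0.0004726276 + 0.0003617604) = 0.02889, since the two samples are independent.
At 90% confidence z* = 1.645; margin = 1.645 × 0.02889 = 0.04752.
The difference is 0.1902 − 0.7068 = -0.5166, so the interval is -0.5166 ± 0.04752 = (-0.5641, -0.4691).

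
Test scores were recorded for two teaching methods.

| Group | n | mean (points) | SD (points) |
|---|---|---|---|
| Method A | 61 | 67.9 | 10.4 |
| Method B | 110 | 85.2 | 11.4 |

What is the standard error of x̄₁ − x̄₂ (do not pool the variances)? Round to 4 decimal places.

1.7189

Standard errors of each mean: 10.4/√61 = 1.3316 and 11.4/√110 = 1.0869.
SE(x̄₁ − x̄₂) = √(1.3316² + 1.0869²) = 1.7189 for independent samples with unequal variances.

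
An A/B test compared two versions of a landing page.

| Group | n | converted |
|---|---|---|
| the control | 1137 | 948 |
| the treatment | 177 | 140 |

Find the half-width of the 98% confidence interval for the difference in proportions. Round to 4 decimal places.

0.0756

Sample proportions: 948/1137 = 0.8338, 140/177 = 0.7910.
Each SE is √(p̂(1−p̂)/n): √(0.8338·0.1662/1137) = 0.01104 and √(0.7910·0.2090/177) = 0.03056.
SE(p̂₁ − p̂₂) = √(SE₁² + SE₂²) = √(0.0001218816 + 0.0009339136) = 0.03249, since the two samples are independent.
At 98% confidence z* = 2.326; margin = 2.326 × 0.03249 = 0.07557.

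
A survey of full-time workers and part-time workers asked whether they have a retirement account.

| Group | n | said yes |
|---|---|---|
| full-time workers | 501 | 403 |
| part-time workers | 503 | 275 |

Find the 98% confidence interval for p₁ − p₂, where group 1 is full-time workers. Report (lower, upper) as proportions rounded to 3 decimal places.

(0.192, 0.324)

First, p̂₁ = 403/501 = 0.8044; p̂₂ = 275/503 = 0.5467.
The two standard errors are √(0.8044×0.1956/501) = 0.01772 and √(0.5467×0.4533/503) = 0.02220.
Because the samples are independent, SE_diff = √(0.01772² + 0.02220²) = 0.02840.
Using z* = 2.326 for 98%, ME = 2.326 × 0.02840 = 0.06606.
p̂₁ − p̂₂ = 0.2577; interval 0.2577 ± 0.06606 gives (0.192, 0.324).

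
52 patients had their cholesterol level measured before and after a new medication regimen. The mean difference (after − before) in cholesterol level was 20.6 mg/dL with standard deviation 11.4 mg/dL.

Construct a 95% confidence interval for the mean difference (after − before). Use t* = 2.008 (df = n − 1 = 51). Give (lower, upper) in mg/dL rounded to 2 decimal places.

(17.43, 23.77)

Paired design: SE = s_d/√n = 11.4/√52 = 1.5809.
t* = 2.008; margin of error = 2.008 × 1.5809 = 3.1744.
20.6 ± 3.1744 → (17.43, 23.77).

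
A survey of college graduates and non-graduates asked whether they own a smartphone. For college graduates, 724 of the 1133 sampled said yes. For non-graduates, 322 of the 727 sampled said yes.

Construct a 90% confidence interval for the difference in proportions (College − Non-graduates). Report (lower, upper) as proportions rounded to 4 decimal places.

Sample proportions: 724/1133 = 0.6390, 322/727 = 0.4429.
Each SE is √(p̂(1−p̂)/n): √(0.6390·0.3610/1133) = 0.01427 and √(0.4429·0.5571/727) = 0.01842.
SE(p̂₁ − p̂₂) = √(SE₁² + SE₂²) = √(0.0002036329 + 0.0003392964) = 0.02330, since the two samples are independent.
At 90% confidence z* = 1.645; margin = 1.645 × 0.02330 = 0.03833.
The difference is 0.6390 − 0.4429 = 0.1961, so the interval is 0.1961 ± 0.03833 = (0.1578, 0.2344).

(0.1578, 0.2344)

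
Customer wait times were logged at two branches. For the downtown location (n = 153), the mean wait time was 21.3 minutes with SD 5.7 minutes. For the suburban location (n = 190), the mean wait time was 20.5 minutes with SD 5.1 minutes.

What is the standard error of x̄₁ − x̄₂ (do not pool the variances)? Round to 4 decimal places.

0.5910

Standard errors of each mean: 5.7/√153 = 0.4608 and 5.1/√190 = 0.3700.
SE(x̄₁ − x̄₂) = √(0.4608² + 0.3700²) = 0.5910 for independent samples with unequal variances.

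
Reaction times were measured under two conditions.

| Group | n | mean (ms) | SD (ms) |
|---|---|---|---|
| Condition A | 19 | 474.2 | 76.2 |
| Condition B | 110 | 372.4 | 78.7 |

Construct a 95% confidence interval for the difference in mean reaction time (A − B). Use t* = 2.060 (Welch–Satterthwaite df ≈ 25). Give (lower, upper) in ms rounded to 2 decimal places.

Standard errors of each mean: 76.2/√19 = 17.4815 and 78.7/√110 = 7.5038.
SE(x̄₁ − x̄₂) = √(17.4815² + 7.5038²) = 19.0239 for independent samples with unequal variances.
With t* = 2.060, the margin is 2.060 × 19.0239 = 39.1892.
x̄₁ − x̄₂ = 474.2 − 372.4 = 101.8000; the interval is 101.8000 ± 39.1892 = (62.61, 140.99).

(62.61, 140.99)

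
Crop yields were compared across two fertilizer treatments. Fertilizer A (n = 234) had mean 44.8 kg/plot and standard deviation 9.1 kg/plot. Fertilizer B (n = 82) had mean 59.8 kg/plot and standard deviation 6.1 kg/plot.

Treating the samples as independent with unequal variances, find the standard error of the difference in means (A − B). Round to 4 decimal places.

SE₁ = s₁/√n₁ = 9.1/√234 = 0.5949; SE₂ = 6.1/√82 = 0.6736.
Independent samples, unequal variances: SE_diff = √(SE₁² + SE₂²) = √(0.35390601 + 0.45373696) = 0.8987.

0.8987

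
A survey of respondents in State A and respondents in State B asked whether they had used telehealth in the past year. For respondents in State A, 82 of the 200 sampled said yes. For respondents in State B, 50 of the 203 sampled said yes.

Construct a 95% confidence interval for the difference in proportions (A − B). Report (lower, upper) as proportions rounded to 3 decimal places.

Sample proportions: 82/200 = 0.4100, 50/203 = 0.2463.
Each SE is √(p̂(1−p̂)/n): √(0.4100·0.5900/200) = 0.03478 and √(0.2463·0.7537/203) = 0.03024.
SE(p̂₁ − p̂₂) = √(SE₁² + SE₂²) = √(0.0012096484 + 0.0009144576) = 0.04609, since the two samples are independent.
At 95% confidence z* = 1.960; margin = 1.960 × 0.04609 = 0.09034.
The difference is 0.4100 − 0.2463 = 0.1637, so the interval is 0.1637 ± 0.09034 = (0.073, 0.254).

(0.073, 0.254)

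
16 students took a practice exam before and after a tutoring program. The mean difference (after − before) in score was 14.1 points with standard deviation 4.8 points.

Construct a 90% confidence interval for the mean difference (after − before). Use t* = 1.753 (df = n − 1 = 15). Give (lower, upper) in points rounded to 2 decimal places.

This is a matched-pairs design, so SE = s_d/√n = 4.8/√16 = 1.2000.
Margin = 1.753 × 1.2000 = 2.1036; the interval is 14.1 ± 2.1036 = (12.00, 16.20).

(12.00, 16.20)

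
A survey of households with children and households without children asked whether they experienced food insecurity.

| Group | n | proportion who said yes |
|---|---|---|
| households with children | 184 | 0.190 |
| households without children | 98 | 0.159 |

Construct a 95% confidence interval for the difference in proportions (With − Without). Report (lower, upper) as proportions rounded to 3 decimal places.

Each SE is √(p̂(1−p̂)/n): √(0.1900·0.8100/184) = 0.02892 and √(0.1590·0.8410/98) = 0.03694.
SE(p̂₁ − p̂₂) = √(SE₁² + SE₂²) = √(0.0008363664 + 0.0013645636) = 0.04691, since the two samples are independent.
At 95% confidence z* = 1.960; margin = 1.960 × 0.04691 = 0.09194.
The difference is 0.1900 − 0.1590 = 0.0310, so the interval is 0.0310 ± 0.09194 = (-0.061, 0.123).

(-0.061, 0.123)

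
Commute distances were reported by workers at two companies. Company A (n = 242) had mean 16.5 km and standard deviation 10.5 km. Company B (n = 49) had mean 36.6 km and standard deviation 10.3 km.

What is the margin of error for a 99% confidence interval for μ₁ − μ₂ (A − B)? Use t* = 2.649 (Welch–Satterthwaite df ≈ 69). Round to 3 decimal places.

4.288

Standard errors of each mean: 10.5/√242 = 0.6750 and 10.3/√49 = 1.4714.
SE(x̄₁ − x̄₂) = √(0.6750² + 1.4714²) = 1.6188 for independent samples with unequal variances.
With t* = 2.649, the margin is 2.649 × 1.6188 = 4.2882.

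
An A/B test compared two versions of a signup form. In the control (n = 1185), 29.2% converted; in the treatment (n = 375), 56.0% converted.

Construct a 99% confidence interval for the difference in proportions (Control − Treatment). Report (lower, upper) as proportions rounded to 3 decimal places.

Each SE is √(p̂(1−p̂)/n): √(0.2920·0.7080/1185) = 0.01321 and √(0.5600·0.4400/375) = 0.02563.
SE(p̂₁ − p̂₂) = √(SE₁² + SE₂²) = √(0.0001745041 + 0.0006568969) = 0.02883, since the two samples are independent.
At 99% confidence z* = 2.576; margin = 2.576 × 0.02883 = 0.07427.
The difference is 0.2920 − 0.5600 = -0.2680, so the interval is -0.2680 ± 0.07427 = (-0.342, -0.194).

(-0.342, -0.194)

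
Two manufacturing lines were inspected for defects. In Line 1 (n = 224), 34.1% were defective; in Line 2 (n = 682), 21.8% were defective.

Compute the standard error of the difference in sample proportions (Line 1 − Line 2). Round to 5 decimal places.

0.03540

The two standard errors are √(0.3410×0.6590/224) = 0.03167 and √(0.2180×0.7820/682) = 0.01581.
Because the samples are independent, SE_diff = √(0.03167² + 0.01581²) = 0.03540.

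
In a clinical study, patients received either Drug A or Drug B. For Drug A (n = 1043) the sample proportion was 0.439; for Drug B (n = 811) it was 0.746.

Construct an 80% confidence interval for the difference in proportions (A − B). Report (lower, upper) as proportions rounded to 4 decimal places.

SE₁ = √(p̂₁(1−p̂₁)/n₁) = √(0.4390·0.5610/1043) = 0.01537; SE₂ = √(0.7460·0.2540/811) = 0.01529.
Independent samples: SE of the difference = √(SE₁² + SE₂²) = √(0.0002362369 + 0.0002337841) = 0.02168.
z* for 80% confidence is 1.282, so the margin of error is 1.282 × 0.02168 = 0.02779.
Point estimate p̂₁ − p̂₂ = 0.4390 − 0.7460 = -0.3070.
-0.3070 ± 0.02779 → (-0.3348, -0.2792).

(-0.3348, -0.2792)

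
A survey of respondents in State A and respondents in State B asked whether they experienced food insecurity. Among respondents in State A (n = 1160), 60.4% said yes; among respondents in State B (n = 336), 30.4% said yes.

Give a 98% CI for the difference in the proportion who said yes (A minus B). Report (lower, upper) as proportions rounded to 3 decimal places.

(0.233, 0.367)

Each SE is √(p̂(1−p̂)/n): √(0.6040·0.3960/1160) = 0.01436 and √(0.3040·0.6960/336) = 0.02509.
SE(p̂₁ − p̂₂) = √(SE₁² + SE₂²) = √(0.0002062096 + 0.0006295081) = 0.02891, since the two samples are independent.
At 98% confidence z* = 2.326; margin = 2.326 × 0.02891 = 0.06724.
The difference is 0.6040 − 0.3040 = 0.3000, so the interval is 0.3000 ± 0.06724 = (0.233, 0.367).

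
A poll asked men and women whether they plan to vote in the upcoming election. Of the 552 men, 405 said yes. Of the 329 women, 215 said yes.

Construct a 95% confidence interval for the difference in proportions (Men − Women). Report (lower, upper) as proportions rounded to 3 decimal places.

p̂₁ = 405/552 = 0.7337 and p̂₂ = 215/329 = 0.6535.
SE₁ = √(p̂₁(1−p̂₁)/n₁) = √(0.7337·0.2663/552) = 0.01881; SE₂ = √(0.6535·0.3465/329) = 0.02623.
Independent samples: SE of the difference = √(SE₁² + SE₂²) = √(0.0003538161 + 0.0006880129) = 0.03228.
z* for 95% confidence is 1.960, so the margin of error is 1.960 × 0.03228 = 0.06327.
Point estimate p̂₁ − p̂₂ = 0.7337 − 0.6535 = 0.0802.
0.0802 ± 0.06327 → (0.017, 0.143).

(0.017, 0.143)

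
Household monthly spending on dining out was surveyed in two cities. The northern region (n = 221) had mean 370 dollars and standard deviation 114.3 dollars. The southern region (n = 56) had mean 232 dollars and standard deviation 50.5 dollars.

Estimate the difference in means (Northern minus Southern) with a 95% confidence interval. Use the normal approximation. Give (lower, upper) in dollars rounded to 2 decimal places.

(117.95, 158.05)

SE₁ = s₁/√n₁ = 114.3/√221 = 7.6887; SE₂ = 50.5/√56 = 6.7483.
Independent samples, unequal variances: SE_diff = √(SE₁² + SE₂²) = √(59.11610769 + 45.53955289) = 10.2301.
z* = 1.960, so margin of error = 1.960 × 10.2301 = 20.0510.
Difference in means = 370 − 232 = 138.0000.
138.0000 ± 20.0510 → (117.95, 158.05).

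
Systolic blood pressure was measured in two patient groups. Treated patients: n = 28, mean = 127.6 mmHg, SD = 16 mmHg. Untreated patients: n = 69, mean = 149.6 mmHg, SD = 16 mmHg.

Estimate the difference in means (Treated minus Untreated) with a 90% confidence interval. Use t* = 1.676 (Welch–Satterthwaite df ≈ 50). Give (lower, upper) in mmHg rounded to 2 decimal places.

(-28.01, -15.99)

SE₁ = s₁/√n₁ = 16/√28 = 3.0237; SE₂ = 16/√69 = 1.9262.
Independent samples, unequal variances: SE_diff = √(SE₁² + SE₂²) = √(9.14276169 + 3.71024644) = 3.5851.
t* = 1.676, so margin of error = 1.676 × 3.5851 = 6.0086.
Difference in means = 127.6 − 149.6 = -22.0000.
-22.0000 ± 6.0086 → (-28.01, -15.99).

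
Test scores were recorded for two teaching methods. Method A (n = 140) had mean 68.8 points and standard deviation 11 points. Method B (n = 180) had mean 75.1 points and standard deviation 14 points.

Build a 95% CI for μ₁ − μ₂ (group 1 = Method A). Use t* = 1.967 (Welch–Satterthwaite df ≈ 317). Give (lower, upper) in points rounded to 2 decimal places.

(-9.05, -3.55)

Standard errors of each mean: 11/√140 = 0.9297 and 14/√180 = 1.0435.
SE(x̄₁ − x̄₂) = √(0.9297² + 1.0435²) = 1.3976 for independent samples with unequal variances.
With t* = 1.967, the margin is 1.967 × 1.3976 = 2.7491.
x̄₁ − x̄₂ = 68.8 − 75.1 = -6.3000; the interval is -6.3000 ± 2.7491 = (-9.05, -3.55).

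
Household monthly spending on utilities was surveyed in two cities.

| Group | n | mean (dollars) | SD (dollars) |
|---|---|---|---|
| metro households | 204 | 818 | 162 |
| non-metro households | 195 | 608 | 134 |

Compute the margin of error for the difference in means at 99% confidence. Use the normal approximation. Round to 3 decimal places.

38.272

Standard errors of each mean: 162/√204 = 11.3423 and 134/√195 = 9.5959.
SE(x̄₁ − x̄₂) = √(11.3423² + 9.5959²) = 14.8570 for independent samples with unequal variances.
With z* = 2.576, the margin is 2.576 × 14.8570 = 38.2716.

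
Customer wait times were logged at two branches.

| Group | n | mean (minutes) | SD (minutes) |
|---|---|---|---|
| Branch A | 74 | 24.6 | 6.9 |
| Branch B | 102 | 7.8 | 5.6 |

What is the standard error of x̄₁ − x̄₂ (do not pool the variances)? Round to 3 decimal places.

Standard errors of each mean: 6.9/√74 = 0.8021 and 5.6/√102 = 0.5545.
SE(x̄₁ − x̄₂) = √(0.8021² + 0.5545²) = 0.9751 for independent samples with unequal variances.

0.975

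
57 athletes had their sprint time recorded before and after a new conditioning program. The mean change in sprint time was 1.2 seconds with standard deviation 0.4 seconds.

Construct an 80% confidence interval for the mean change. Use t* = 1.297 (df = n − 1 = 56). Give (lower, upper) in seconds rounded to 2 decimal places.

(1.13, 1.27)

This is a matched-pairs design, so SE = s_d/√n = 0.4/√57 = 0.0530.
Margin = 1.297 × 0.0530 = 0.0687; the interval is 1.2 ± 0.0687 = (1.13, 1.27).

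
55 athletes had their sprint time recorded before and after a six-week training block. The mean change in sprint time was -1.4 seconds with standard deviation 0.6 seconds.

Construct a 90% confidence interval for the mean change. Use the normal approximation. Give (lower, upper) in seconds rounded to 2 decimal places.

(-1.53, -1.27)

Paired design: SE = s_d/√n = 0.6/√55 = 0.0809.
z* = 1.645; margin of error = 1.645 × 0.0809 = 0.1331.
-1.4 ± 0.1331 → (-1.53, -1.27).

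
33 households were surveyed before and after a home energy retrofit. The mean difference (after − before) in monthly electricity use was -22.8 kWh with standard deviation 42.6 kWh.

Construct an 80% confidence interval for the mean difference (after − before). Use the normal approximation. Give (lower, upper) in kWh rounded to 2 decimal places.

This is a matched-pairs design, so SE = s_d/√n = 42.6/√33 = 7.4157.
Margin = 1.282 × 7.4157 = 9.5069; the interval is -22.8 ± 9.5069 = (-32.31, -13.29).

(-32.31, -13.29)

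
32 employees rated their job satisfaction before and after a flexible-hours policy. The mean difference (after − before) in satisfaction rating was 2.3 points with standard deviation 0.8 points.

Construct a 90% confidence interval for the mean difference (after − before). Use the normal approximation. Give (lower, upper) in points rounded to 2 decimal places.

This is a matched-pairs design, so SE = s_d/√n = 0.8/√32 = 0.1414.
Margin = 1.645 × 0.1414 = 0.2326; the interval is 2.3 ± 0.2326 = (2.07, 2.53).

(2.07, 2.53)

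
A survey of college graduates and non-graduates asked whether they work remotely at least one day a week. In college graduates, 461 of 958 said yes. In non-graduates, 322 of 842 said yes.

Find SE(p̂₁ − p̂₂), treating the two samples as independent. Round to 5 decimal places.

Sample proportions: 461/958 = 0.4812, 322/842 = 0.3824.
Each SE is √(p̂(1−p̂)/n): √(0.4812·0.5188/958) = 0.01614 and √(0.3824·0.6176/842) = 0.01675.
SE(p̂₁ − p̂₂) = √(SE₁² + SE₂²) = √(0.0002604996 + 0.0002805625) = 0.02326, since the two samples are independent.

0.02326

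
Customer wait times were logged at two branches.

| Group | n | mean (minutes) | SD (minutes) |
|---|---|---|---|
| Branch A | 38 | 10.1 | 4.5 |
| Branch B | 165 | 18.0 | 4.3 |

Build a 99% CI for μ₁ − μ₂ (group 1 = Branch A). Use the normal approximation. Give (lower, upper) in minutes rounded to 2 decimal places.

(-9.97, -5.83)

SE₁ = s₁/√n₁ = 4.5/√38 = 0.7300; SE₂ = 4.3/√165 = 0.3348.
Independent samples, unequal variances: SE_diff = √(SE₁² + SE₂²) = √(0.5329 + 0.11209104) = 0.8031.
z* = 2.576, so margin of error = 2.576 × 0.8031 = 2.0688.
Difference in means = 10.1 − 18.0 = -7.9000.
-7.9000 ± 2.0688 → (-9.97, -5.83).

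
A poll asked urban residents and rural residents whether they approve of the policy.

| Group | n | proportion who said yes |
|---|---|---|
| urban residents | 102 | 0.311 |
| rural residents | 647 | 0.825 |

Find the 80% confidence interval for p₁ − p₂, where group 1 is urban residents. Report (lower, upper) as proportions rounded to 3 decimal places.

Each SE is √(p̂(1−p̂)/n): √(0.3110·0.6890/102) = 0.04583 and √(0.8250·0.1750/647) = 0.01494.
SE(p̂₁ − p̂₂) = √(SE₁² + SE₂²) = √(0.0021003889 + 0.0002232036) = 0.04820, since the two samples are independent.
At 80% confidence z* = 1.282; margin = 1.282 × 0.04820 = 0.06179.
The difference is 0.3110 − 0.8250 = -0.5140, so the interval is -0.5140 ± 0.06179 = (-0.576, -0.452).

(-0.576, -0.452)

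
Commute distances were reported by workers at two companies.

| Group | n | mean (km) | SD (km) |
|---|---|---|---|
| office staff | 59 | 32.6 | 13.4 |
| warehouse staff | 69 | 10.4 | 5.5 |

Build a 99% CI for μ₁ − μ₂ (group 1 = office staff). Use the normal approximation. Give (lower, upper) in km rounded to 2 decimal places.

Per-group SEs: s₁/√n₁ = 13.4/√59 = 1.7445, s₂/√n₂ = 5.5/√69 = 0.6621.
Unpooled SE of the difference: √(3.04328025 + 0.43837641) = 1.8659.
Margin of error = z* · SE = 2.576 × 1.8659 = 4.8066.
x̄₁ − x̄₂ = 32.6 − 10.4 = 22.2000.
CI: 22.2000 ± 4.8066 = (17.39, 27.01).

(17.39, 27.01)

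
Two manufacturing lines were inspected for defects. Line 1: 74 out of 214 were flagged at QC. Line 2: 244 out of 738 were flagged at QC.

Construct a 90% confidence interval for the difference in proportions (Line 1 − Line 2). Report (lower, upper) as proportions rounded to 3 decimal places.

Sample proportions: 74/214 = 0.3458, 244/738 = 0.3306.
Each SE is √(p̂(1−p̂)/n): √(0.3458·0.6542/214) = 0.03251 and √(0.3306·0.6694/738) = 0.01732.
SE(p̂₁ − p̂₂) = √(SE₁² + SE₂²) = √(0.0010569001 + 0.0002999824) = 0.03684, since the two samples are independent.
At 90% confidence z* = 1.645; margin = 1.645 × 0.03684 = 0.06060.
The difference is 0.3458 − 0.3306 = 0.0152, so the interval is 0.0152 ± 0.06060 = (-0.045, 0.076).

(-0.045, 0.076)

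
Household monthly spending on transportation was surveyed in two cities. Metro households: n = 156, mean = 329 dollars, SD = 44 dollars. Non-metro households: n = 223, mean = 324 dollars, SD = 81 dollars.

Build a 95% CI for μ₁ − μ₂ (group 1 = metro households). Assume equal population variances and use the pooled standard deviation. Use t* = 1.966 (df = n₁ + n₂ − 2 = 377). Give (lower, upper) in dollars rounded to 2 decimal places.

(-9.01, 19.01)

s_p = √[((n₁−1)s₁² + (n₂−1)s₂²)/(n₁+n₂−2)] = √[(155·44² + 222·81²)/377] = 68.2603.
SE = 68.2603·√(1/156 + 1/223) = 7.1248.
With t* = 1.966, margin = 1.966 × 7.1248 = 14.0074.
x̄₁ − x̄₂ = 329 − 324 = 5.0000; interval 5.0000 ± 14.0074 = (-9.01, 19.01).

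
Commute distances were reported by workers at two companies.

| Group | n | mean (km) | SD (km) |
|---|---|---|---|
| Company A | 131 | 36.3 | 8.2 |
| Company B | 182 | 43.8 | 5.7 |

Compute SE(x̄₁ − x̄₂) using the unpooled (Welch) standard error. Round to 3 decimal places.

SE₁ = s₁/√n₁ = 8.2/√131 = 0.7164; SE₂ = 5.7/√182 = 0.4225.
Independent samples, unequal variances: SE_diff = √(SE₁² + SE₂²) = √(0.51322896 + 0.17850625) = 0.8317.

0.832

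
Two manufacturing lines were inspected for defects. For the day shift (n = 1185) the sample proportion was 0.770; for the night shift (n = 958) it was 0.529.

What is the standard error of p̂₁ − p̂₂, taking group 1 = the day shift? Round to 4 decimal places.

Each SE is √(p̂(1−p̂)/n): √(0.7700·0.2300/1185) = 0.01223 and √(0.5290·0.4710/958) = 0.01613.
SE(p̂₁ − p̂₂) = √(SE₁² + SE₂²) = √(0.0001495729 + 0.0002601769) = 0.02024, since the two samples are independent.

0.0202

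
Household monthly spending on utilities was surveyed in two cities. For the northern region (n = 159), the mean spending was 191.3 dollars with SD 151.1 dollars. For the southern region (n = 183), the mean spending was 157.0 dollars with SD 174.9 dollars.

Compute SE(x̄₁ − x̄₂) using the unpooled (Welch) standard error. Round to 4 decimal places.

SE₁ = s₁/√n₁ = 151.1/√159 = 11.9830; SE₂ = 174.9/√183 = 12.9290.
Independent samples, unequal variances: SE_diff = √(SE₁² + SE₂²) = √(143.592289 + 167.159041) = 17.6281.

17.6281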